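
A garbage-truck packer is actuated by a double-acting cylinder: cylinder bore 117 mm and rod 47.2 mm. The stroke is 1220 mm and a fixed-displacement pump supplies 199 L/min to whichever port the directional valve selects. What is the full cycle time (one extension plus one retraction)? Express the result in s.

Cap-side area A_cap = π/4 × (117 mm)² = 10750 mm^2
Rod-side annular area A_ann = π/4 × (117² − 47.2²) = 9002 mm^2
t_ext = A_cap·L/Q = 3.955 s
t_ret = A_ann·L/Q = 3.311 s
t_cycle = t_ext + t_ret

t ≈ 7.27 s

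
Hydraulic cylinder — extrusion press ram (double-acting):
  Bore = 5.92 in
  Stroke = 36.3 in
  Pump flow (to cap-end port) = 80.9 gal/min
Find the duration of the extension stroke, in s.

Cap-side area A_cap = π/4 × (5.92 in)² = 27.53 in^2
Swept volume V = A × L; t = V / Q = A·L / Q

t ≈ 3.21 s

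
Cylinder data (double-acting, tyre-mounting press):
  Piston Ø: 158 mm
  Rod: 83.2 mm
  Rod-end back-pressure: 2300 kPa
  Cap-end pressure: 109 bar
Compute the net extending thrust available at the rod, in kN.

Cap-side area A_cap = π/4 × (158 mm)² = 19610 mm^2
Rod-side annular area A_ann = π/4 × (158² − 83.2²) = 14170 mm^2
Net thrust = P_cap·A_cap − P_rod·A_ann = 213.7 kN − 32.59 kN

F ≈ 181 kN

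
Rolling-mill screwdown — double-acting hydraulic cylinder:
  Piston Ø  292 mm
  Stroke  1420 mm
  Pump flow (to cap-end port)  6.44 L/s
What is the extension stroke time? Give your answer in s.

t ≈ 14.8 s

Cap-side area A_cap = π/4 × (292 mm)² = 66970 mm^2
Swept volume V = A × L; t = V / Q = A·L / Q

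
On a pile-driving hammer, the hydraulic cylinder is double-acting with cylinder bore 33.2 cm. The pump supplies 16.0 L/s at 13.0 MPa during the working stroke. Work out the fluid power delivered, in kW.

Hydraulic power = P × Q

W ≈ 208 kW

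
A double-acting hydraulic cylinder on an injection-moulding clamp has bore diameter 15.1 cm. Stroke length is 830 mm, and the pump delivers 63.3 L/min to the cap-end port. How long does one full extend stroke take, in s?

Cap-side area A_cap = π/4 × (15.1 cm)² = 179.1 cm^2
Swept volume V = A × L; t = V / Q = A·L / Q

t ≈ 14.1 s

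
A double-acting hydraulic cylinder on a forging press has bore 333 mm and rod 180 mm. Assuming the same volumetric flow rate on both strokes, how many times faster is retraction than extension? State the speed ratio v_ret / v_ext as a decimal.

Cap-side area A_cap = π/4 × (333 mm)² = 87090 mm^2
Rod-side annular area A_ann = π/4 × (333² − 180²) = 61650 mm^2
For equal Q, v ∝ 1/A, so v_ret/v_ext = A_cap/A_ann.

v_ret/v_ext ≈ 1.41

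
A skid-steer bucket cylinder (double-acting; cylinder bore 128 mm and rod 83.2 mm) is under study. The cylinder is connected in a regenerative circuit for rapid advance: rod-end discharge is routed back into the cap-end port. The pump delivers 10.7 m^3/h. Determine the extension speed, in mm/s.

v ≈ 547 mm/s

In regeneration the rod-end outflow joins the pump flow into the cap end, so the net volume the pump must supply per unit advance equals the rod cross-section area.
Rod cross-section A_rod = π/4 × (83.2 mm)² = 5437 mm^2
v = Q_pump / A_rod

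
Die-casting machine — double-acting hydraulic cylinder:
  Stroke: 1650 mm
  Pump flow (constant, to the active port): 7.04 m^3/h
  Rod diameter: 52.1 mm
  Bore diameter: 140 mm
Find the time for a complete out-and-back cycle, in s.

Cap-side area A_cap = π/4 × (140 mm)² = 15390 mm^2
Rod-side annular area A_ann = π/4 × (140² − 52.1²) = 13260 mm^2
t_ext = A_cap·L/Q = 12.99 s
t_ret = A_ann·L/Q = 11.19 s
t_cycle = t_ext + t_ret

t ≈ 24.2 s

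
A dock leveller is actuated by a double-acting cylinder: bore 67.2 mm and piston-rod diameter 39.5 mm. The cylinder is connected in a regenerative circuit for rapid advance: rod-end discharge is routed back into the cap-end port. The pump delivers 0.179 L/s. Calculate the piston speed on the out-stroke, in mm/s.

v ≈ 146 mm/s

In regeneration the rod-end outflow joins the pump flow into the cap end, so the net volume the pump must supply per unit advance equals the rod cross-section area.
Rod cross-section A_rod = π/4 × (39.5 mm)² = 1225 mm^2
v = Q_pump / A_rod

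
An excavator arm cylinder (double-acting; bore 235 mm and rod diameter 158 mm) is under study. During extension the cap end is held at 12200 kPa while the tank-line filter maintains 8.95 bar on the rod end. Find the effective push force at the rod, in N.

F ≈ 5.08e5 N

Cap-side area A_cap = π/4 × (235 mm)² = 43370 mm^2
Rod-side annular area A_ann = π/4 × (235² − 158²) = 23770 mm^2
Net thrust = P_cap·A_cap − P_rod·A_ann = 5.292e5 N − 21270 N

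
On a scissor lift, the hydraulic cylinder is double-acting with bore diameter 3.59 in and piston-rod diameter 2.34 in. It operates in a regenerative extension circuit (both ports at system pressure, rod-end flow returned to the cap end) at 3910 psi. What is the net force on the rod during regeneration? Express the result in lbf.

With equal pressure on both faces, forces on the annular region cancel; the net push is pressure × rod cross-section.
Rod cross-section A_rod = π/4 × (2.34 in)² = 4.301 in^2
F = P × A_rod

F ≈ 16800 lbf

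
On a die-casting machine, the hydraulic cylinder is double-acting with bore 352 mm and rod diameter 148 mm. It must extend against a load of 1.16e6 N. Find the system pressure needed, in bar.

P ≈ 119 bar

Cap-side area A_cap = π/4 × (352 mm)² = 97310 mm^2
P = F / A = 1.16e6 N / A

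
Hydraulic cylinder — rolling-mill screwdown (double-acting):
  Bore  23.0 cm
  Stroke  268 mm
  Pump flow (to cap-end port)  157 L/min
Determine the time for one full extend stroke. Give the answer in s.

t ≈ 4.26 s

Cap-side area A_cap = π/4 × (23.0 cm)² = 415.5 cm^2
Swept volume V = A × L; t = V / Q = A·L / Q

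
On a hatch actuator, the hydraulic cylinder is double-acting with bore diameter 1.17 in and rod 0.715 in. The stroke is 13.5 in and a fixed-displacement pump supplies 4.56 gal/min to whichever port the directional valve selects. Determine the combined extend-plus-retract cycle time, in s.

Cap-side area A_cap = π/4 × (1.17 in)² = 1.075 in^2
Rod-side annular area A_ann = π/4 × (1.17² − 0.715²) = 0.6736 in^2
t_ext = A_cap·L/Q = 0.8267 s
t_ret = A_ann·L/Q = 0.5180 s
t_cycle = t_ext + t_ret

t ≈ 1.34 s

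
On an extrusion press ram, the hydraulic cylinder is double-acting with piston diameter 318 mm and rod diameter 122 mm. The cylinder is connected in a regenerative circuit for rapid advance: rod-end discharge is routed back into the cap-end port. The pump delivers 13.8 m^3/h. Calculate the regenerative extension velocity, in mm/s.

v ≈ 328 mm/s

In regeneration the rod-end outflow joins the pump flow into the cap end, so the net volume the pump must supply per unit advance equals the rod cross-section area.
Rod cross-section A_rod = π/4 × (122 mm)² = 11690 mm^2
v = Q_pump / A_rod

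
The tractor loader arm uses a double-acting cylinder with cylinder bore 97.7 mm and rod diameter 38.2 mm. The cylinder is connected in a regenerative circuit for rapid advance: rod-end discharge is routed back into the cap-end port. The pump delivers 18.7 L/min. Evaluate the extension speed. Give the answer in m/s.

In regeneration the rod-end outflow joins the pump flow into the cap end, so the net volume the pump must supply per unit advance equals the rod cross-section area.
Rod cross-section A_rod = π/4 × (38.2 mm)² = 1146 mm^2
v = Q_pump / A_rod

v ≈ 0.272 m/s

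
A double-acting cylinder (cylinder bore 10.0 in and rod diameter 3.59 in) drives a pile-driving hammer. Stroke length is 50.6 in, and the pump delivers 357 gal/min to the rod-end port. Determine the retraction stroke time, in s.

Rod-side annular area A_ann = π/4 × (10.0² − 3.59²) = 68.42 in^2
Swept volume V = A × L; t = V / Q = A·L / Q

t ≈ 2.52 s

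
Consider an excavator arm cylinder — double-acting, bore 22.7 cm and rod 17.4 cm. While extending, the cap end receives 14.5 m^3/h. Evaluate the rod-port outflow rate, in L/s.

Q_out ≈ 1.66 L/s

Cap-side area A_cap = π/4 × (22.7 cm)² = 404.7 cm^2
Rod-side annular area A_ann = π/4 × (22.7² − 17.4²) = 166.9 cm^2
Piston speed v = Q_in/A_cap; rod-end outflow Q_out = v × A_ann = Q_in × A_ann/A_cap.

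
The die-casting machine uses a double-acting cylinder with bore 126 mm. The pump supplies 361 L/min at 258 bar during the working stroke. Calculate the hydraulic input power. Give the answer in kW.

Hydraulic power = P × Q

W ≈ 155 kW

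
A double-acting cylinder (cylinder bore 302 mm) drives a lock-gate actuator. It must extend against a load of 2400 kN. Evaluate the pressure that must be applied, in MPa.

Cap-side area A_cap = π/4 × (302 mm)² = 71630 mm^2
P = F / A = 2400 kN / A

P ≈ 33.5 MPa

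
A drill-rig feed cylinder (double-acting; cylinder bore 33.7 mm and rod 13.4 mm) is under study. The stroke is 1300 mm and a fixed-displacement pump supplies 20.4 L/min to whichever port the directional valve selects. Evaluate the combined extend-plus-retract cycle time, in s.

Cap-side area A_cap = π/4 × (33.7 mm)² = 892.0 mm^2
Rod-side annular area A_ann = π/4 × (33.7² − 13.4²) = 750.9 mm^2
t_ext = A_cap·L/Q = 3.410 s
t_ret = A_ann·L/Q = 2.871 s
t_cycle = t_ext + t_ret

t ≈ 6.28 s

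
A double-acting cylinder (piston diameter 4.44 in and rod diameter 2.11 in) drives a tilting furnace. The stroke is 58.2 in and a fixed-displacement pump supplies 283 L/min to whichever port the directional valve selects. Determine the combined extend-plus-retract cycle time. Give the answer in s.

Cap-side area A_cap = π/4 × (4.44 in)² = 15.48 in^2
Rod-side annular area A_ann = π/4 × (4.44² − 2.11²) = 11.99 in^2
t_ext = A_cap·L/Q = 3.131 s
t_ret = A_ann·L/Q = 2.424 s
t_cycle = t_ext + t_ret

t ≈ 5.55 s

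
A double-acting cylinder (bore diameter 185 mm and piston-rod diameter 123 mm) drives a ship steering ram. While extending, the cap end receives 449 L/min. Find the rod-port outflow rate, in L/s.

Q_out ≈ 4.18 L/s

Cap-side area A_cap = π/4 × (185 mm)² = 26880 mm^2
Rod-side annular area A_ann = π/4 × (185² − 123²) = 15000 mm^2
Piston speed v = Q_in/A_cap; rod-end outflow Q_out = v × A_ann = Q_in × A_ann/A_cap.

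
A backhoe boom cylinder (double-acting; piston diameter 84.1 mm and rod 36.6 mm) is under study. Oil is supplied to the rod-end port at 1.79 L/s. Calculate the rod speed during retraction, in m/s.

Rod-side annular area A_ann = π/4 × (84.1² − 36.6²) = 4503 mm^2
Flow into the rod-end port fills the annular volume.
v = Q / A

v ≈ 0.398 m/s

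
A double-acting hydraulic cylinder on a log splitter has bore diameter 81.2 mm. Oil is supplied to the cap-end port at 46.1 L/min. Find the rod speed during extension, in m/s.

v ≈ 0.148 m/s

Cap-side area A_cap = π/4 × (81.2 mm)² = 5178 mm^2
v = Q / A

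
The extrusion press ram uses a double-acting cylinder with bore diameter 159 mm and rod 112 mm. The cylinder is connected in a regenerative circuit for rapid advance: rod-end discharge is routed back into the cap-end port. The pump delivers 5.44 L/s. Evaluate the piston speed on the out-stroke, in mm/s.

v ≈ 552 mm/s

In regeneration the rod-end outflow joins the pump flow into the cap end, so the net volume the pump must supply per unit advance equals the rod cross-section area.
Rod cross-section A_rod = π/4 × (112 mm)² = 9852 mm^2
v = Q_pump / A_rod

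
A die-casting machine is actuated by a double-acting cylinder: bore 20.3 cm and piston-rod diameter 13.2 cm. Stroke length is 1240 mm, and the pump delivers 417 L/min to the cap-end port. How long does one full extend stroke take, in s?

Cap-side area A_cap = π/4 × (20.3 cm)² = 323.7 cm^2
Swept volume V = A × L; t = V / Q = A·L / Q

t ≈ 5.77 s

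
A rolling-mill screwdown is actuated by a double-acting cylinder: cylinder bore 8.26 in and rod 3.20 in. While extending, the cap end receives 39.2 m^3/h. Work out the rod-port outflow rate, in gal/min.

Cap-side area A_cap = π/4 × (8.26 in)² = 53.59 in^2
Rod-side annular area A_ann = π/4 × (8.26² − 3.20²) = 45.54 in^2
Piston speed v = Q_in/A_cap; rod-end outflow Q_out = v × A_ann = Q_in × A_ann/A_cap.

Q_out ≈ 147 gal/min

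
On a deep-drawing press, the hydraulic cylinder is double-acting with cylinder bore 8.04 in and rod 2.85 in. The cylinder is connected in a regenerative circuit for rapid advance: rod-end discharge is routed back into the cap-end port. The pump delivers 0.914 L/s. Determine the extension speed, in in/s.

In regeneration the rod-end outflow joins the pump flow into the cap end, so the net volume the pump must supply per unit advance equals the rod cross-section area.
Rod cross-section A_rod = π/4 × (2.85 in)² = 6.379 in^2
v = Q_pump / A_rod

v ≈ 8.74 in/s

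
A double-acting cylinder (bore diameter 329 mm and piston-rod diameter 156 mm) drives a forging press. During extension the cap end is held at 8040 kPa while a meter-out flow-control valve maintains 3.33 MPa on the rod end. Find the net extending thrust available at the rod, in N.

Cap-side area A_cap = π/4 × (329 mm)² = 85010 mm^2
Rod-side annular area A_ann = π/4 × (329² − 156²) = 65900 mm^2
Net thrust = P_cap·A_cap − P_rod·A_ann = 6.835e5 N − 2.194e5 N

F ≈ 4.64e5 N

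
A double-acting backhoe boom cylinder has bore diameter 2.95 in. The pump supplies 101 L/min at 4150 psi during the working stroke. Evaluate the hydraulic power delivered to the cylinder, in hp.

Hydraulic power = P × Q

W ≈ 64.6 hp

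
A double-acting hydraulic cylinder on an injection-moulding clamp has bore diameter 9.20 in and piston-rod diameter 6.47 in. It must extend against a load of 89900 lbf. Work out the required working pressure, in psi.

P ≈ 1350 psi

Cap-side area A_cap = π/4 × (9.20 in)² = 66.48 in^2
P = F / A = 89900 lbf / A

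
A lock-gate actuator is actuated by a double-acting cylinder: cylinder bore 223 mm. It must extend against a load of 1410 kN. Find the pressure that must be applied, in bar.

P ≈ 361 bar

Cap-side area A_cap = π/4 × (223 mm)² = 39060 mm^2
P = F / A = 1410 kN / A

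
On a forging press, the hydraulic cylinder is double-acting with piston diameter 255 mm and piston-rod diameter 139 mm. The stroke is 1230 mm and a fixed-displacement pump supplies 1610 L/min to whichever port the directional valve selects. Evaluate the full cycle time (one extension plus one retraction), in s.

Cap-side area A_cap = π/4 × (255 mm)² = 51070 mm^2
Rod-side annular area A_ann = π/4 × (255² − 139²) = 35900 mm^2
t_ext = A_cap·L/Q = 2.341 s
t_ret = A_ann·L/Q = 1.645 s
t_cycle = t_ext + t_ret

t ≈ 3.99 s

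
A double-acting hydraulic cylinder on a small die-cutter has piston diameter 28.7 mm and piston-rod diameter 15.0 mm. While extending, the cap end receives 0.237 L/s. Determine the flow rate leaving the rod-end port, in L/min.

Q_out ≈ 10.3 L/min

Cap-side area A_cap = π/4 × (28.7 mm)² = 646.9 mm^2
Rod-side annular area A_ann = π/4 × (28.7² − 15.0²) = 470.2 mm^2
Piston speed v = Q_in/A_cap; rod-end outflow Q_out = v × A_ann = Q_in × A_ann/A_cap.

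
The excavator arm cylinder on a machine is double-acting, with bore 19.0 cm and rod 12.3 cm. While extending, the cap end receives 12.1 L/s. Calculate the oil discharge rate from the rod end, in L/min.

Cap-side area A_cap = π/4 × (19.0 cm)² = 283.5 cm^2
Rod-side annular area A_ann = π/4 × (19.0² − 12.3²) = 164.7 cm^2
Piston speed v = Q_in/A_cap; rod-end outflow Q_out = v × A_ann = Q_in × A_ann/A_cap.

Q_out ≈ 422 L/min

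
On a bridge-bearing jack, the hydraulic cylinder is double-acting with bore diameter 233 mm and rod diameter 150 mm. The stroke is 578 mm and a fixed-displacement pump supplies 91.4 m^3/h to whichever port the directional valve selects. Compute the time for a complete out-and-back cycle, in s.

Cap-side area A_cap = π/4 × (233 mm)² = 42640 mm^2
Rod-side annular area A_ann = π/4 × (233² − 150²) = 24970 mm^2
t_ext = A_cap·L/Q = 0.9707 s
t_ret = A_ann·L/Q = 0.5684 s
t_cycle = t_ext + t_ret

t ≈ 1.54 s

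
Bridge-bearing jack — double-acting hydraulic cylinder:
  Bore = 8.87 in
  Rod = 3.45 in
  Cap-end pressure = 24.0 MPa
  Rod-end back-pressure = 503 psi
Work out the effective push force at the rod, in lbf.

F ≈ 1.89e5 lbf

Cap-side area A_cap = π/4 × (8.87 in)² = 61.79 in^2
Rod-side annular area A_ann = π/4 × (8.87² − 3.45²) = 52.44 in^2
Net thrust = P_cap·A_cap − P_rod·A_ann = 2.151e5 lbf − 26380 lbf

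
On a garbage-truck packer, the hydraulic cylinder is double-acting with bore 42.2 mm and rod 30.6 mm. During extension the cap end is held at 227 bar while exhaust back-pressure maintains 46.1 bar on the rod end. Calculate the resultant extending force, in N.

Cap-side area A_cap = π/4 × (42.2 mm)² = 1399 mm^2
Rod-side annular area A_ann = π/4 × (42.2² − 30.6²) = 663.3 mm^2
Net thrust = P_cap·A_cap − P_rod·A_ann = 31750 N − 3058 N

F ≈ 28700 N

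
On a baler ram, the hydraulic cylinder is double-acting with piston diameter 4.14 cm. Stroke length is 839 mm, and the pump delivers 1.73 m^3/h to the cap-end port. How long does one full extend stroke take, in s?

Cap-side area A_cap = π/4 × (4.14 cm)² = 13.46 cm^2
Swept volume V = A × L; t = V / Q = A·L / Q

t ≈ 2.35 s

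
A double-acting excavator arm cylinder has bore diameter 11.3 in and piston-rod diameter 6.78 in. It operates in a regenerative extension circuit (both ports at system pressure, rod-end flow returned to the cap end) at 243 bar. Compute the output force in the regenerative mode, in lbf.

With equal pressure on both faces, forces on the annular region cancel; the net push is pressure × rod cross-section.
Rod cross-section A_rod = π/4 × (6.78 in)² = 36.10 in^2
F = P × A_rod

F ≈ 1.27e5 lbf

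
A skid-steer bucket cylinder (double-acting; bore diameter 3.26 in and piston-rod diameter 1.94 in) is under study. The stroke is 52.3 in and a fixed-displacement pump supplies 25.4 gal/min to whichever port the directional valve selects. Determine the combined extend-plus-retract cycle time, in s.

Cap-side area A_cap = π/4 × (3.26 in)² = 8.347 in^2
Rod-side annular area A_ann = π/4 × (3.26² − 1.94²) = 5.391 in^2
t_ext = A_cap·L/Q = 4.464 s
t_ret = A_ann·L/Q = 2.883 s
t_cycle = t_ext + t_ret

t ≈ 7.35 s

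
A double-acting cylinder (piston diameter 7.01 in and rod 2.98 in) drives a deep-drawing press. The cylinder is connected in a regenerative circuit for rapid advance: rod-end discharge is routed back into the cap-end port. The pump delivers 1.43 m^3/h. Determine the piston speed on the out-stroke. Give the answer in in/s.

In regeneration the rod-end outflow joins the pump flow into the cap end, so the net volume the pump must supply per unit advance equals the rod cross-section area.
Rod cross-section A_rod = π/4 × (2.98 in)² = 6.975 in^2
v = Q_pump / A_rod

v ≈ 3.48 in/s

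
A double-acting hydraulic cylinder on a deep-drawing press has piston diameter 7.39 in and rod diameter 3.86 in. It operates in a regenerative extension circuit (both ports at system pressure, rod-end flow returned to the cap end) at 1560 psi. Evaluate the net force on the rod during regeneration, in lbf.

With equal pressure on both faces, forces on the annular region cancel; the net push is pressure × rod cross-section.
Rod cross-section A_rod = π/4 × (3.86 in)² = 11.70 in^2
F = P × A_rod

F ≈ 18300 lbf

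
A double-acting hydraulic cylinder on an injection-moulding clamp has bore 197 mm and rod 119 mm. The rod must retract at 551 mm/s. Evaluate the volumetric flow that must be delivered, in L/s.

Rod-side annular area A_ann = π/4 × (197² − 119²) = 19360 mm^2
Q = A × v

Q ≈ 10.7 L/s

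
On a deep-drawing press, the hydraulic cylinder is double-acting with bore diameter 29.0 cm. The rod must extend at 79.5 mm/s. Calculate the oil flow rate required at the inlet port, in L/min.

Q ≈ 315 L/min

Cap-side area A_cap = π/4 × (29.0 cm)² = 660.5 cm^2
Q = A × v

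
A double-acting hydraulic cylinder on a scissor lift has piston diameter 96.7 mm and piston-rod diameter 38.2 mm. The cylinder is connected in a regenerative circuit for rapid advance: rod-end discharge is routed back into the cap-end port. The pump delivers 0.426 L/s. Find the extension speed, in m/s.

In regeneration the rod-end outflow joins the pump flow into the cap end, so the net volume the pump must supply per unit advance equals the rod cross-section area.
Rod cross-section A_rod = π/4 × (38.2 mm)² = 1146 mm^2
v = Q_pump / A_rod

v ≈ 0.372 m/s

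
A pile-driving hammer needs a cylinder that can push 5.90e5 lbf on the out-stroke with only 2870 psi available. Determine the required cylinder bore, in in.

D ≈ 16.2 in

Extension force acts on the full piston face: F = P × (π/4)D².
D = √(4F / (πP)) = √(4 × 5.90e5 lbf / (π × 2870 psi))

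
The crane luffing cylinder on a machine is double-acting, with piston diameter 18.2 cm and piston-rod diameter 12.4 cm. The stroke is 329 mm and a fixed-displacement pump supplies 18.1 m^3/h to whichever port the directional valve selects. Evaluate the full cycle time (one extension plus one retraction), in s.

t ≈ 2.61 s

Cap-side area A_cap = π/4 × (18.2 cm)² = 260.2 cm^2
Rod-side annular area A_ann = π/4 × (18.2² − 12.4²) = 139.4 cm^2
t_ext = A_cap·L/Q = 1.702 s
t_ret = A_ann·L/Q = 0.9121 s
t_cycle = t_ext + t_ret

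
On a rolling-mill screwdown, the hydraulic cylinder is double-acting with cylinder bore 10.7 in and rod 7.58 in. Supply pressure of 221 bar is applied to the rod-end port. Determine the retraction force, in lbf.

Rod-side annular area A_ann = π/4 × (10.7² − 7.58²) = 44.79 in^2
On retraction the pressure acts on the annular area (bore minus rod).
F = P × A_ann

F ≈ 1.44e5 lbf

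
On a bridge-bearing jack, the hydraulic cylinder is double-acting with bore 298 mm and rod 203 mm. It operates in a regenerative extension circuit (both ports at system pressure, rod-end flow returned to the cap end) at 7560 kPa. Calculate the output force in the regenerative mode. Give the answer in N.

With equal pressure on both faces, forces on the annular region cancel; the net push is pressure × rod cross-section.
Rod cross-section A_rod = π/4 × (203 mm)² = 32370 mm^2
F = P × A_rod

F ≈ 2.45e5 N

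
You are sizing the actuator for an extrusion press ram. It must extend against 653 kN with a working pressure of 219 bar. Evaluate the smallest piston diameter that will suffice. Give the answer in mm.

D ≈ 195 mm

Extension force acts on the full piston face: F = P × (π/4)D².
D = √(4F / (πP)) = √(4 × 653 kN / (π × 219 bar))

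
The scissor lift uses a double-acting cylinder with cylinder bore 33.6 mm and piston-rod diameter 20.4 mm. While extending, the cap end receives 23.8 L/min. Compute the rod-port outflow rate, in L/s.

Q_out ≈ 0.250 L/s

Cap-side area A_cap = π/4 × (33.6 mm)² = 886.7 mm^2
Rod-side annular area A_ann = π/4 × (33.6² − 20.4²) = 559.8 mm^2
Piston speed v = Q_in/A_cap; rod-end outflow Q_out = v × A_ann = Q_in × A_ann/A_cap.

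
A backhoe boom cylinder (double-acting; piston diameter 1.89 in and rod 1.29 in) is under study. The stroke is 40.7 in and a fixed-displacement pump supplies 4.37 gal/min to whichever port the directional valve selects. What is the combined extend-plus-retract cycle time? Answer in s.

Cap-side area A_cap = π/4 × (1.89 in)² = 2.806 in^2
Rod-side annular area A_ann = π/4 × (1.89² − 1.29²) = 1.499 in^2
t_ext = A_cap·L/Q = 6.787 s
t_ret = A_ann·L/Q = 3.625 s
t_cycle = t_ext + t_ret

t ≈ 10.4 s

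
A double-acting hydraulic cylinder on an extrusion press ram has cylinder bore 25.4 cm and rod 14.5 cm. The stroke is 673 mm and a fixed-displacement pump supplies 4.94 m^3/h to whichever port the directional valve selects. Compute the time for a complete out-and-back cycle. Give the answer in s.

t ≈ 41.6 s

Cap-side area A_cap = π/4 × (25.4 cm)² = 506.7 cm^2
Rod-side annular area A_ann = π/4 × (25.4² − 14.5²) = 341.6 cm^2
t_ext = A_cap·L/Q = 24.85 s
t_ret = A_ann·L/Q = 16.75 s
t_cycle = t_ext + t_ret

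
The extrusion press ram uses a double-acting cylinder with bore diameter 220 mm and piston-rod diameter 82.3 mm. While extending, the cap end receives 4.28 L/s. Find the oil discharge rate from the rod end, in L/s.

Cap-side area A_cap = π/4 × (220 mm)² = 38010 mm^2
Rod-side annular area A_ann = π/4 × (220² − 82.3²) = 32690 mm^2
Piston speed v = Q_in/A_cap; rod-end outflow Q_out = v × A_ann = Q_in × A_ann/A_cap.

Q_out ≈ 3.68 L/s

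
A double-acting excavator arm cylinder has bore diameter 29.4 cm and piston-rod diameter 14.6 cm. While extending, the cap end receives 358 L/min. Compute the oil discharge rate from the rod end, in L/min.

Q_out ≈ 270 L/min

Cap-side area A_cap = π/4 × (29.4 cm)² = 678.9 cm^2
Rod-side annular area A_ann = π/4 × (29.4² − 14.6²) = 511.5 cm^2
Piston speed v = Q_in/A_cap; rod-end outflow Q_out = v × A_ann = Q_in × A_ann/A_cap.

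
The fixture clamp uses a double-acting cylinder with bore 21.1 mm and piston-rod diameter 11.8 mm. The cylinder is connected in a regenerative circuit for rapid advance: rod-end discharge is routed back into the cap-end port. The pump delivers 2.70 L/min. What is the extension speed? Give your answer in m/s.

In regeneration the rod-end outflow joins the pump flow into the cap end, so the net volume the pump must supply per unit advance equals the rod cross-section area.
Rod cross-section A_rod = π/4 × (11.8 mm)² = 109.4 mm^2
v = Q_pump / A_rod

v ≈ 0.411 m/s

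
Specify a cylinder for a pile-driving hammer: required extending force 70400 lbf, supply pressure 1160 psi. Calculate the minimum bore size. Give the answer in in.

Extension force acts on the full piston face: F = P × (π/4)D².
D = √(4F / (πP)) = √(4 × 70400 lbf / (π × 1160 psi))

D ≈ 8.79 in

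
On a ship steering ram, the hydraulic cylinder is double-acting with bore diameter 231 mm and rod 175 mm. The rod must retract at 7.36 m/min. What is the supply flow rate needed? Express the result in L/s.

Rod-side annular area A_ann = π/4 × (231² − 175²) = 17860 mm^2
Q = A × v

Q ≈ 2.19 L/s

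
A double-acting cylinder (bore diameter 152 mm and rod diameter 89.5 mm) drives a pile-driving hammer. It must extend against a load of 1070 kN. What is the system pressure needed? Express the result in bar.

Cap-side area A_cap = π/4 × (152 mm)² = 18150 mm^2
P = F / A = 1070 kN / A

P ≈ 590 bar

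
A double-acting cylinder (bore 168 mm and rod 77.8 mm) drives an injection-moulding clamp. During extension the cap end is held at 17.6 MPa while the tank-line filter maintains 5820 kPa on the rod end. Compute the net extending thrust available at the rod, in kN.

Cap-side area A_cap = π/4 × (168 mm)² = 22170 mm^2
Rod-side annular area A_ann = π/4 × (168² − 77.8²) = 17410 mm^2
Net thrust = P_cap·A_cap − P_rod·A_ann = 390.1 kN − 101.3 kN

F ≈ 289 kN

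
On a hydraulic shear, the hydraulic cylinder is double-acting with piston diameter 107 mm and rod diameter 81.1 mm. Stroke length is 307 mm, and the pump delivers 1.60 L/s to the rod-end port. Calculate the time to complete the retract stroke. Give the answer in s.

t ≈ 0.734 s

Rod-side annular area A_ann = π/4 × (107² − 81.1²) = 3826 mm^2
Swept volume V = A × L; t = V / Q = A·L / Q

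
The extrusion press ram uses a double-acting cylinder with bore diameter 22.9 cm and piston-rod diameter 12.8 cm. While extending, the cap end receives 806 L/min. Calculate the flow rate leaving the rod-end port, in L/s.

Cap-side area A_cap = π/4 × (22.9 cm)² = 411.9 cm^2
Rod-side annular area A_ann = π/4 × (22.9² − 12.8²) = 283.2 cm^2
Piston speed v = Q_in/A_cap; rod-end outflow Q_out = v × A_ann = Q_in × A_ann/A_cap.

Q_out ≈ 9.24 L/s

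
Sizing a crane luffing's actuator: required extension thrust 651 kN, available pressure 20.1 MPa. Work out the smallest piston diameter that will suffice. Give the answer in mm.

D ≈ 203 mm

Extension force acts on the full piston face: F = P × (π/4)D².
D = √(4F / (πP)) = √(4 × 651 kN / (π × 20.1 MPa))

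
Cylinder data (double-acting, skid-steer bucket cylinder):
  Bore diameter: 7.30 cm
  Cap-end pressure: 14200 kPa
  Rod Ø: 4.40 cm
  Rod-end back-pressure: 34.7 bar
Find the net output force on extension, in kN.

F ≈ 50.2 kN

Cap-side area A_cap = π/4 × (7.30 cm)² = 41.85 cm^2
Rod-side annular area A_ann = π/4 × (7.30² − 4.40²) = 26.65 cm^2
Net thrust = P_cap·A_cap − P_rod·A_ann = 59.43 kN − 9.247 kN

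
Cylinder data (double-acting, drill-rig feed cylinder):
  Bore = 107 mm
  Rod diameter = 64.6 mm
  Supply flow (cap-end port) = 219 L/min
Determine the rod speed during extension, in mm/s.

v ≈ 406 mm/s

Cap-side area A_cap = π/4 × (107 mm)² = 8992 mm^2
v = Q / A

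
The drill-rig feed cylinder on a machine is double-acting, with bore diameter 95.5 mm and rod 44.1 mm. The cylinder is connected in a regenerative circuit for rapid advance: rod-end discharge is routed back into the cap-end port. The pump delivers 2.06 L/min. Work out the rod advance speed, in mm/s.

In regeneration the rod-end outflow joins the pump flow into the cap end, so the net volume the pump must supply per unit advance equals the rod cross-section area.
Rod cross-section A_rod = π/4 × (44.1 mm)² = 1527 mm^2
v = Q_pump / A_rod

v ≈ 22.5 mm/s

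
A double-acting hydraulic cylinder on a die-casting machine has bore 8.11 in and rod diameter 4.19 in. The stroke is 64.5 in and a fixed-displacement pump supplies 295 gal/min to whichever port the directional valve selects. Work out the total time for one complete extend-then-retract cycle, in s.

t ≈ 5.08 s

Cap-side area A_cap = π/4 × (8.11 in)² = 51.66 in^2
Rod-side annular area A_ann = π/4 × (8.11² − 4.19²) = 37.87 in^2
t_ext = A_cap·L/Q = 2.934 s
t_ret = A_ann·L/Q = 2.151 s
t_cycle = t_ext + t_ret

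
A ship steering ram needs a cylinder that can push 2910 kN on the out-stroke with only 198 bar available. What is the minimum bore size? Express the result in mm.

Extension force acts on the full piston face: F = P × (π/4)D².
D = √(4F / (πP)) = √(4 × 2910 kN / (π × 198 bar))

D ≈ 433 mm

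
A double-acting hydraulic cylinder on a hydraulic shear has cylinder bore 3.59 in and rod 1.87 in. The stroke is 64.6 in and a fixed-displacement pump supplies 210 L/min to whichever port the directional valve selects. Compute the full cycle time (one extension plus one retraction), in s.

t ≈ 5.29 s

Cap-side area A_cap = π/4 × (3.59 in)² = 10.12 in^2
Rod-side annular area A_ann = π/4 × (3.59² − 1.87²) = 7.376 in^2
t_ext = A_cap·L/Q = 3.062 s
t_ret = A_ann·L/Q = 2.231 s
t_cycle = t_ext + t_ret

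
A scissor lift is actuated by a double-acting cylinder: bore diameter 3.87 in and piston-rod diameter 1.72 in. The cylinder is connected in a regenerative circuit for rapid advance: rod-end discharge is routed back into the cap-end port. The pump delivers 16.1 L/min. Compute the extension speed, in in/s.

In regeneration the rod-end outflow joins the pump flow into the cap end, so the net volume the pump must supply per unit advance equals the rod cross-section area.
Rod cross-section A_rod = π/4 × (1.72 in)² = 2.324 in^2
v = Q_pump / A_rod

v ≈ 7.05 in/s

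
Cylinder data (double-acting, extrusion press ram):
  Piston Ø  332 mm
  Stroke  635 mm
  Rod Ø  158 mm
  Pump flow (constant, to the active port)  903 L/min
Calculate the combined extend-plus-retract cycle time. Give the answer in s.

Cap-side area A_cap = π/4 × (332 mm)² = 86570 mm^2
Rod-side annular area A_ann = π/4 × (332² − 158²) = 66960 mm^2
t_ext = A_cap·L/Q = 3.653 s
t_ret = A_ann·L/Q = 2.825 s
t_cycle = t_ext + t_ret

t ≈ 6.48 s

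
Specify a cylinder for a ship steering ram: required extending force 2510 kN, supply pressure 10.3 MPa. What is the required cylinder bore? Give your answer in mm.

Extension force acts on the full piston face: F = P × (π/4)D².
D = √(4F / (πP)) = √(4 × 2510 kN / (π × 10.3 MPa))

D ≈ 557 mm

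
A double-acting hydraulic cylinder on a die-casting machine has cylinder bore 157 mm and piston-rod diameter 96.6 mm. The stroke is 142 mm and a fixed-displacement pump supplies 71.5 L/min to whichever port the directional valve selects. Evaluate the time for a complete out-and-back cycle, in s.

Cap-side area A_cap = π/4 × (157 mm)² = 19360 mm^2
Rod-side annular area A_ann = π/4 × (157² − 96.6²) = 12030 mm^2
t_ext = A_cap·L/Q = 2.307 s
t_ret = A_ann·L/Q = 1.434 s
t_cycle = t_ext + t_ret

t ≈ 3.74 s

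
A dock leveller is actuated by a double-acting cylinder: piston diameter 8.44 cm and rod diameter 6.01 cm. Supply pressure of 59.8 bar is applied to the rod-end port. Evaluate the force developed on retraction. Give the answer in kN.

F ≈ 16.5 kN

Rod-side annular area A_ann = π/4 × (8.44² − 6.01²) = 27.58 cm^2
On retraction the pressure acts on the annular area (bore minus rod).
F = P × A_ann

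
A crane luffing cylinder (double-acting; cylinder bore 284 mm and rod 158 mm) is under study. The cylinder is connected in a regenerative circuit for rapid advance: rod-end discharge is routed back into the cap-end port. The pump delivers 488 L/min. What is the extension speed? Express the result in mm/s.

v ≈ 415 mm/s

In regeneration the rod-end outflow joins the pump flow into the cap end, so the net volume the pump must supply per unit advance equals the rod cross-section area.
Rod cross-section A_rod = π/4 × (158 mm)² = 19610 mm^2
v = Q_pump / A_rod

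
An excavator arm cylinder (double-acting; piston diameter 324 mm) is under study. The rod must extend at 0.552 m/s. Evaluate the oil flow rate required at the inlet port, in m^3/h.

Cap-side area A_cap = π/4 × (324 mm)² = 82450 mm^2
Q = A × v

Q ≈ 164 m^3/h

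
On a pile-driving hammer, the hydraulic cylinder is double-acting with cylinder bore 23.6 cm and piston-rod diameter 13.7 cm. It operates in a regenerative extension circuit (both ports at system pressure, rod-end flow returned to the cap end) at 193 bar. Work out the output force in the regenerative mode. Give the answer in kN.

With equal pressure on both faces, forces on the annular region cancel; the net push is pressure × rod cross-section.
Rod cross-section A_rod = π/4 × (13.7 cm)² = 147.4 cm^2
F = P × A_rod

F ≈ 285 kN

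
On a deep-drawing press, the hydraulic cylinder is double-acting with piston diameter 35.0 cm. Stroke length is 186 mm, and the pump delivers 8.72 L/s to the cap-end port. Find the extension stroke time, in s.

Cap-side area A_cap = π/4 × (35.0 cm)² = 962.1 cm^2
Swept volume V = A × L; t = V / Q = A·L / Q

t ≈ 2.05 s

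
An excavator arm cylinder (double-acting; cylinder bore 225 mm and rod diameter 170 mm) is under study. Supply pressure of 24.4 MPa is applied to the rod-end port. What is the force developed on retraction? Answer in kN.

Rod-side annular area A_ann = π/4 × (225² − 170²) = 17060 mm^2
On retraction the pressure acts on the annular area (bore minus rod).
F = P × A_ann

F ≈ 416 kN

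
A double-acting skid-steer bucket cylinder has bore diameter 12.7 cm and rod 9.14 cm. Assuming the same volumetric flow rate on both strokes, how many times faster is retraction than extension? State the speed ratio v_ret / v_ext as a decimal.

Cap-side area A_cap = π/4 × (12.7 cm)² = 126.7 cm^2
Rod-side annular area A_ann = π/4 × (12.7² − 9.14²) = 61.07 cm^2
For equal Q, v ∝ 1/A, so v_ret/v_ext = A_cap/A_ann.

v_ret/v_ext ≈ 2.07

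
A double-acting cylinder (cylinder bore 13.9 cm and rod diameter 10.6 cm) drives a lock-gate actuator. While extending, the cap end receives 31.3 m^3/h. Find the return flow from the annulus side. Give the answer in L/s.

Cap-side area A_cap = π/4 × (13.9 cm)² = 151.7 cm^2
Rod-side annular area A_ann = π/4 × (13.9² − 10.6²) = 63.50 cm^2
Piston speed v = Q_in/A_cap; rod-end outflow Q_out = v × A_ann = Q_in × A_ann/A_cap.

Q_out ≈ 3.64 L/s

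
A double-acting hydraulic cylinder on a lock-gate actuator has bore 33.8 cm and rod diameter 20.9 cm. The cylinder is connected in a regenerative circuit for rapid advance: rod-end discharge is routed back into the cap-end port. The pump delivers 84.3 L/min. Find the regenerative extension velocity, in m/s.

v ≈ 0.0410 m/s

In regeneration the rod-end outflow joins the pump flow into the cap end, so the net volume the pump must supply per unit advance equals the rod cross-section area.
Rod cross-section A_rod = π/4 × (20.9 cm)² = 343.1 cm^2
v = Q_pump / A_rod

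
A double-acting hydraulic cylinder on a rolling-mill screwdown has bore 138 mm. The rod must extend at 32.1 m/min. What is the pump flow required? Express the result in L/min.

Q ≈ 480 L/min

Cap-side area A_cap = π/4 × (138 mm)² = 14960 mm^2
Q = A × v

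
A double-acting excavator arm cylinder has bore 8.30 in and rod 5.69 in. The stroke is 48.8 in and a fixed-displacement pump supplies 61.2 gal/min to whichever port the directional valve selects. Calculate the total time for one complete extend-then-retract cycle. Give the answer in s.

t ≈ 17.1 s

Cap-side area A_cap = π/4 × (8.30 in)² = 54.11 in^2
Rod-side annular area A_ann = π/4 × (8.30² − 5.69²) = 28.68 in^2
t_ext = A_cap·L/Q = 11.21 s
t_ret = A_ann·L/Q = 5.940 s
t_cycle = t_ext + t_ret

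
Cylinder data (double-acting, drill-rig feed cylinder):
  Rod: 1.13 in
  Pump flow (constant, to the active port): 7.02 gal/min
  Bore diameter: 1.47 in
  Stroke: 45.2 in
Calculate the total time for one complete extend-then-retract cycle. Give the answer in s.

t ≈ 4.00 s

Cap-side area A_cap = π/4 × (1.47 in)² = 1.697 in^2
Rod-side annular area A_ann = π/4 × (1.47² − 1.13²) = 0.6943 in^2
t_ext = A_cap·L/Q = 2.838 s
t_ret = A_ann·L/Q = 1.161 s
t_cycle = t_ext + t_ret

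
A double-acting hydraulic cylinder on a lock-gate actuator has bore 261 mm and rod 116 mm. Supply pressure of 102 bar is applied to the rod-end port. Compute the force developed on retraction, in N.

F ≈ 4.38e5 N

Rod-side annular area A_ann = π/4 × (261² − 116²) = 42930 mm^2
On retraction the pressure acts on the annular area (bore minus rod).
F = P × A_ann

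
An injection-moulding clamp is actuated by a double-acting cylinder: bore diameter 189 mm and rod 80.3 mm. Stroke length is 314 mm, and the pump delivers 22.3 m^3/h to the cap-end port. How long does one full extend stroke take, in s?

t ≈ 1.42 s

Cap-side area A_cap = π/4 × (189 mm)² = 28060 mm^2
Swept volume V = A × L; t = V / Q = A·L / Q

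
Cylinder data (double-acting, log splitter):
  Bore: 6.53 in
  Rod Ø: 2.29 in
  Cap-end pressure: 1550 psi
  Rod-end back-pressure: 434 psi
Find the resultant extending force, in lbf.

F ≈ 39200 lbf

Cap-side area A_cap = π/4 × (6.53 in)² = 33.49 in^2
Rod-side annular area A_ann = π/4 × (6.53² − 2.29²) = 29.37 in^2
Net thrust = P_cap·A_cap − P_rod·A_ann = 51910 lbf − 12750 lbf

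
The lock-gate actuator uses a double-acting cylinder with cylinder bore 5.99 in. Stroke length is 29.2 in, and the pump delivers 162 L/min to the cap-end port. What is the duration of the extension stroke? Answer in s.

t ≈ 4.99 s

Cap-side area A_cap = π/4 × (5.99 in)² = 28.18 in^2
Swept volume V = A × L; t = V / Q = A·L / Q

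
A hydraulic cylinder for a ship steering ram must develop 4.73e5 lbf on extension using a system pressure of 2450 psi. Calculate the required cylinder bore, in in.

Extension force acts on the full piston face: F = P × (π/4)D².
D = √(4F / (πP)) = √(4 × 4.73e5 lbf / (π × 2450 psi))

D ≈ 15.7 in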